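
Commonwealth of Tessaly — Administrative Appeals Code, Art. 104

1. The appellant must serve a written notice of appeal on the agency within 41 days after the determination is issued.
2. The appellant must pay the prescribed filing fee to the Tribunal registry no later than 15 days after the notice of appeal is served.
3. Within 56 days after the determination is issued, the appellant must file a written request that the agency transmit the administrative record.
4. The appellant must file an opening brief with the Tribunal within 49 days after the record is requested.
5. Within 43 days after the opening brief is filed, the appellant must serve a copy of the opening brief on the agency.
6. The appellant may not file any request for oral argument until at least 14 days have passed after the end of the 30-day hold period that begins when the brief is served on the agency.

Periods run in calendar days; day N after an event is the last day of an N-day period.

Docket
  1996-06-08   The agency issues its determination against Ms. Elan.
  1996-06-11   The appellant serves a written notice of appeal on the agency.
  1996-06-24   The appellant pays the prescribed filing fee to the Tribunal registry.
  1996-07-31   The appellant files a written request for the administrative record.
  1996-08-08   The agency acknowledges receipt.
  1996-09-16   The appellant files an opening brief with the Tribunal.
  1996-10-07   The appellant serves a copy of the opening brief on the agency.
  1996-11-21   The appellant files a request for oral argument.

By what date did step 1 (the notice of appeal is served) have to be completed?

Step 1 runs from 1996-06-08, when the determination is issued. 41 days after 1996-06-08 is 1996-07-19.

1996-07-19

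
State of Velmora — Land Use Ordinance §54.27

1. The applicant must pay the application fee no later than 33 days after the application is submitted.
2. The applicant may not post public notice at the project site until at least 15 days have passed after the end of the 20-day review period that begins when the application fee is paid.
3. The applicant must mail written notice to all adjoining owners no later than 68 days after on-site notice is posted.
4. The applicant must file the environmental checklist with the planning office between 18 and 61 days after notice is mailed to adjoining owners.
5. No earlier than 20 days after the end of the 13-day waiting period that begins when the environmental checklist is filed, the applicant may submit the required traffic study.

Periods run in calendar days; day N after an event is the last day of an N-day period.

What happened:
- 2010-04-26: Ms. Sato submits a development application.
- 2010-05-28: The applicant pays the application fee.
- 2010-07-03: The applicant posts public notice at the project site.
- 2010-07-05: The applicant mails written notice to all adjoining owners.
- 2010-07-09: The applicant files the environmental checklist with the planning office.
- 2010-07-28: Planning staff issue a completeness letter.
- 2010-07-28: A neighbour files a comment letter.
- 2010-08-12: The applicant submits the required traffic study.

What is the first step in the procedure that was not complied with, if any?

Step 4

Step 1: 33 days after 2010-04-26 (when the application is submitted) is 2010-05-29; 2010-05-28 is within that limit.
Step 2: the earliest permitted date is 15 days after 2010-06-17 (end of the 20-day review period, which began when the application fee is paid on 2010-05-28), i.e. 2010-07-02; 2010-07-03 is on or after that date.
Step 3: 68 days after 2010-07-03 (when on-site notice is posted) is 2010-09-09; completed 2010-07-05, before the deadline.
Step 4: the window is 18–61 days after 2010-07-05 (when notice is mailed to adjoining owners), so 2010-07-23 through 2010-09-04; 2010-07-09 is 14 days too early.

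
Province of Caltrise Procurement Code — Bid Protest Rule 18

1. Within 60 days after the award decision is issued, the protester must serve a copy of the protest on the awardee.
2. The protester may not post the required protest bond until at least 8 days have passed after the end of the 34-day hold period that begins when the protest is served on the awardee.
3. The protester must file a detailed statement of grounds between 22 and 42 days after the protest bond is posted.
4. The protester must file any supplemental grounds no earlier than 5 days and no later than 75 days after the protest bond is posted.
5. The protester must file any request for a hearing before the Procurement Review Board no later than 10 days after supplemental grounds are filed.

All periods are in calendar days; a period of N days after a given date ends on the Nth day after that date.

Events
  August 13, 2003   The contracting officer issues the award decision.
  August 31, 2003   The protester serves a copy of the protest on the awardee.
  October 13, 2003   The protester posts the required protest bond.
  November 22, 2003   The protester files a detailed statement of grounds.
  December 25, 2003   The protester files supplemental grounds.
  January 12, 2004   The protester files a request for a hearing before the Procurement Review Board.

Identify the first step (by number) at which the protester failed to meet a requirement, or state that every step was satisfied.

(1) due by August 13, 2003 + 60 days = October 12, 2003; done August 31, 2003 — timely.
(2) permitted from October 4, 2003 + 8 days = October 12, 2003 onward; October 13, 2003 is on or after that date.
(3) the permitted window runs from October 13, 2003 + 22 = November 4, 2003 to October 13, 2003 + 42 = November 24, 2003; done November 22, 2003, which is between those dates.
(4) the permitted window runs from October 13, 2003 + 5 = October 18, 2003 to October 13, 2003 + 75 = December 27, 2003; December 25, 2003 falls inside that range.
(5) due by December 25, 2003 + 10 days = January 4, 2004; January 12, 2004 misses that deadline by 8 days.
The analysis stops there.

Step 5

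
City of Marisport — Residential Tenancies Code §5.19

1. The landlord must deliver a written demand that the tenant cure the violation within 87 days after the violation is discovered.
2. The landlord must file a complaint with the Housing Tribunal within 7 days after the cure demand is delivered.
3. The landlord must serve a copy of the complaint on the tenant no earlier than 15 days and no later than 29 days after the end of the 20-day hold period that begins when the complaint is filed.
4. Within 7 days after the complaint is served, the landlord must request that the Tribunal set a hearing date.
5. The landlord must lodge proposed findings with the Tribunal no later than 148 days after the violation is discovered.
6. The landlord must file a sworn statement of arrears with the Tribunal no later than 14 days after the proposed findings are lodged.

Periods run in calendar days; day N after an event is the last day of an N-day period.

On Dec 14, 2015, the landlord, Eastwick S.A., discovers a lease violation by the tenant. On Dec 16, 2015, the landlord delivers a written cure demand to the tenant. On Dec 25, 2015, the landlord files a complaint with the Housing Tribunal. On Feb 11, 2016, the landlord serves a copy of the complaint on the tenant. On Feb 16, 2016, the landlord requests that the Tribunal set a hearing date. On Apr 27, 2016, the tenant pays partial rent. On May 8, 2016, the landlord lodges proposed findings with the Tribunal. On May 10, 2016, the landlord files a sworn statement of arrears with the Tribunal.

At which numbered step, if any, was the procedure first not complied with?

Step 2

Step 1 — counting 87 days from Dec 14, 2015 (when the violation is discovered) gives a deadline of Mar 10, 2016; Dec 16, 2015 is within that limit.
Step 2 — counting 7 days from Dec 16, 2015 (when the cure demand is delivered) gives a deadline of Dec 23, 2015; done Dec 25, 2015 — 2 days late.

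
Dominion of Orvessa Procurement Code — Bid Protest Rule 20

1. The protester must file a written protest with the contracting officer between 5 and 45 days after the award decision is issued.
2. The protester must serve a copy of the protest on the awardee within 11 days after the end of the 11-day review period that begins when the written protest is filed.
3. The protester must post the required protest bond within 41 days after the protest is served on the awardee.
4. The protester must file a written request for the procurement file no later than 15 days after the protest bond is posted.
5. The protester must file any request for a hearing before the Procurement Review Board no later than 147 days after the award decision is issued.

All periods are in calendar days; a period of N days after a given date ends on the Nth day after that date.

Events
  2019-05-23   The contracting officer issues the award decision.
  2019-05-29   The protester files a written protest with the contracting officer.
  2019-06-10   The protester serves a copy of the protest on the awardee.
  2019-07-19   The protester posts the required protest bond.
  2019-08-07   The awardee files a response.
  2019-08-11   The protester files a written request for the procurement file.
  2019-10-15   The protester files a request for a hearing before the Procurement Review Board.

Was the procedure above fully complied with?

No

Step 1: the window is 5–45 days after 2019-05-23 (when the award decision is issued), so 2019-05-28 through 2019-07-07; done 2019-05-29, which is between those dates.
Step 2: 11 days after 2019-06-09 (end of the 11-day review period, which began when the written protest is filed on 2019-05-29) is 2019-06-20; 2019-06-10 is within that limit.
Step 3: 41 days after 2019-06-10 (when the protest is served on the awardee) is 2019-07-21; 2019-07-19 is within that limit.
Step 4: 15 days after 2019-07-19 (when the protest bond is posted) is 2019-08-03; done 2019-08-11 — 8 days late.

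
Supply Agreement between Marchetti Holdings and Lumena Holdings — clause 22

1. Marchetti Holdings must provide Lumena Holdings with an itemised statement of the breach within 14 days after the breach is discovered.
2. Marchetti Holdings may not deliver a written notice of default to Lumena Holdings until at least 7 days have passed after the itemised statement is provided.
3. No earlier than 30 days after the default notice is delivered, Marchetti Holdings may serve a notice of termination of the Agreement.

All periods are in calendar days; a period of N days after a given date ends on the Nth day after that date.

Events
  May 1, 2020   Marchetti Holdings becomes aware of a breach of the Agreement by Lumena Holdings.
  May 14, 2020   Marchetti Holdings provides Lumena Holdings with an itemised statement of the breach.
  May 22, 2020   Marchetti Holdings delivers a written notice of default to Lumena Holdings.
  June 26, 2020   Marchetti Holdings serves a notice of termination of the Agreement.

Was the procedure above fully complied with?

Step 1 — counting 14 days from May 1, 2020 (when the breach is discovered) gives a deadline of May 15, 2020; May 14, 2020 is within that limit.
Step 2 — must wait 7 days from May 14, 2020 (when the itemised statement is provided), so not before May 21, 2020; May 22, 2020 is on or after that date.
Step 3 — must wait 30 days from May 22, 2020 (when the default notice is delivered), so not before June 21, 2020; done June 26, 2020 — permitted.

Yes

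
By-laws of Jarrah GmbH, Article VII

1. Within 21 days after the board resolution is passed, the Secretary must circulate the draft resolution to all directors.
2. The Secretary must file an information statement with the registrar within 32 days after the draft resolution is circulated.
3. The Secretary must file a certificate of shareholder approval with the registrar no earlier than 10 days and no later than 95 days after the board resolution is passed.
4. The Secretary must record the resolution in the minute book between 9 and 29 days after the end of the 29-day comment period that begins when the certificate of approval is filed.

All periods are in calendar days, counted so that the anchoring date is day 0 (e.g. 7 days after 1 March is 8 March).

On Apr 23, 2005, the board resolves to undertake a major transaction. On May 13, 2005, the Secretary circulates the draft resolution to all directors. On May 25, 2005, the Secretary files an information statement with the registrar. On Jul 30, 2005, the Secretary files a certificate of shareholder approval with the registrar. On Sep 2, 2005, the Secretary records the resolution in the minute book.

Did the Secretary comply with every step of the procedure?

Step 1 — counting 21 days from Apr 23, 2005 (when the board resolution is passed) gives a deadline of May 14, 2005; May 13, 2005 is within that limit.
Step 2 — counting 32 days from May 13, 2005 (when the draft resolution is circulated) gives a deadline of Jun 14, 2005; May 25, 2005 is within that limit.
Step 3 — 10 and 95 days from Apr 23, 2005 (when the board resolution is passed) are May 3, 2005 and Jul 27, 2005 respectively; done Jul 30, 2005 — 3 days after the window closed.

No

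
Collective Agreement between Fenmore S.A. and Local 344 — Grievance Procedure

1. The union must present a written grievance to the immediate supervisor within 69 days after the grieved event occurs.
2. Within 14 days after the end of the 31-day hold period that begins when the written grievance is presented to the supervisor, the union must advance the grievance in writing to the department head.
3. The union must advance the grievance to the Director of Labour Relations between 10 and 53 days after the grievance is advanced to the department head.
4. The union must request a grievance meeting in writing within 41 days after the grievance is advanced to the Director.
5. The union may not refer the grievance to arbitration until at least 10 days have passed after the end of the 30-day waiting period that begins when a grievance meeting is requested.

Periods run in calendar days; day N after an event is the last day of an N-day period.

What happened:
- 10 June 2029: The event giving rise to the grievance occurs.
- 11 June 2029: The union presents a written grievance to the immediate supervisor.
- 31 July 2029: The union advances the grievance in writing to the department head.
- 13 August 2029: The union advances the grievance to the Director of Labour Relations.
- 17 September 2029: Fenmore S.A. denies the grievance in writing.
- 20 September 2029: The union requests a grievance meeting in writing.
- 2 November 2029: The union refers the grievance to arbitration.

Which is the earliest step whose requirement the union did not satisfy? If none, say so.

Step 1 — counting 69 days from 10 June 2029 (when the grieved event occurs) gives a deadline of 18 August 2029; completed 11 June 2029, before the deadline.
Step 2 — counting 14 days from 12 July 2029 (end of the 31-day hold period, which began when the written grievance is presented to the supervisor on 11 June 2029) gives a deadline of 26 July 2029; done 31 July 2029 — 5 days late.
That is the first point of non-compliance.

Step 2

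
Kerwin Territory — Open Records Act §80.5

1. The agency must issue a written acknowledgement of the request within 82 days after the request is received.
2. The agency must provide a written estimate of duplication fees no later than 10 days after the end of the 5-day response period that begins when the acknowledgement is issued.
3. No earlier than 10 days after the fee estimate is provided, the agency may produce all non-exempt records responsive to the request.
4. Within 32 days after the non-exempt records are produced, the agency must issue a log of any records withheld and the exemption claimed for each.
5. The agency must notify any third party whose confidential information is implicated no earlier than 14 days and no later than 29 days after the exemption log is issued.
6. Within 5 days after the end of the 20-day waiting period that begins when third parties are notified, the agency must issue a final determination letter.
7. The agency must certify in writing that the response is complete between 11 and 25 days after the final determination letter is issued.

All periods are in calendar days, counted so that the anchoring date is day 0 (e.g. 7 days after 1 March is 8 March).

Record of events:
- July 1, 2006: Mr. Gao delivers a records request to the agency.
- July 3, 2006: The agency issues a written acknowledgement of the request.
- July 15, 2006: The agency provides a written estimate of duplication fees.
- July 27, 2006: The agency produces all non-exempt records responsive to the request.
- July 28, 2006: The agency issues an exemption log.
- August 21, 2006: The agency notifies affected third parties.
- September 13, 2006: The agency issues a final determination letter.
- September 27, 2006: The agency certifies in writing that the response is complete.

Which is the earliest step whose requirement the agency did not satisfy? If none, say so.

None — every step was satisfied

Step 1: 82 days after July 1, 2006 (when the request is received) is September 21, 2006; completed July 3, 2006, before the deadline.
Step 2: 10 days after July 8, 2006 (end of the 5-day response period, which began when the acknowledgement is issued on July 3, 2006) is July 18, 2006; July 15, 2006 is within that limit.
Step 3: the earliest permitted date is 10 days after July 15, 2006 (when the fee estimate is provided), i.e. July 25, 2006; July 27, 2006 is on or after that date.
Step 4: 32 days after July 27, 2006 (when the non-exempt records are produced) is August 28, 2006; completed July 28, 2006, before the deadline.
Step 5: the window is 14–29 days after July 28, 2006 (when the exemption log is issued), so August 11, 2006 through August 26, 2006; done August 21, 2006, which is between those dates.
Step 6: 5 days after September 10, 2006 (end of the 20-day waiting period, which began when third parties are notified on August 21, 2006) is September 15, 2006; completed September 13, 2006, before the deadline.
Step 7: the window is 11–25 days after September 13, 2006 (when the final determination letter is issued), so September 24, 2006 through October 8, 2006; September 27, 2006 falls inside that range.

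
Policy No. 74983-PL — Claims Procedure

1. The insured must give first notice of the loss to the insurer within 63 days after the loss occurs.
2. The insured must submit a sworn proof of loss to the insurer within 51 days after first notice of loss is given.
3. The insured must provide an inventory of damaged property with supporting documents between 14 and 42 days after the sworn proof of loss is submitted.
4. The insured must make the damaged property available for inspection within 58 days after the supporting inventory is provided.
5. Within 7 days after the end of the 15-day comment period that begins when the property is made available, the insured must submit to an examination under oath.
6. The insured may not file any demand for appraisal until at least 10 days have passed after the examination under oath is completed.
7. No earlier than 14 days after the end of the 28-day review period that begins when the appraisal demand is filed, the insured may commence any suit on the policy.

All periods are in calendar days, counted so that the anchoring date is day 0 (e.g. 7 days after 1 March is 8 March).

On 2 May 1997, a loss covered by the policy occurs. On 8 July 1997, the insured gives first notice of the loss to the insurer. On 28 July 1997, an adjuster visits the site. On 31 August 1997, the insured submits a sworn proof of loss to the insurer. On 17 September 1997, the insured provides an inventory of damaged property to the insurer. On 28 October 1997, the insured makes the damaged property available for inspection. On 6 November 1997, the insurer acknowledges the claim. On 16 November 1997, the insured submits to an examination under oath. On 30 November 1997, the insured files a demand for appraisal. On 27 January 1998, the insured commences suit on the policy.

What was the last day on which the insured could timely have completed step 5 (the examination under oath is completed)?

The property is made available on 28 October 1997; the 15-day comment period therefore ends 12 November 1997, and step 5 runs from that date. 7 days after 12 November 1997 is 19 November 1997.

19 November 1997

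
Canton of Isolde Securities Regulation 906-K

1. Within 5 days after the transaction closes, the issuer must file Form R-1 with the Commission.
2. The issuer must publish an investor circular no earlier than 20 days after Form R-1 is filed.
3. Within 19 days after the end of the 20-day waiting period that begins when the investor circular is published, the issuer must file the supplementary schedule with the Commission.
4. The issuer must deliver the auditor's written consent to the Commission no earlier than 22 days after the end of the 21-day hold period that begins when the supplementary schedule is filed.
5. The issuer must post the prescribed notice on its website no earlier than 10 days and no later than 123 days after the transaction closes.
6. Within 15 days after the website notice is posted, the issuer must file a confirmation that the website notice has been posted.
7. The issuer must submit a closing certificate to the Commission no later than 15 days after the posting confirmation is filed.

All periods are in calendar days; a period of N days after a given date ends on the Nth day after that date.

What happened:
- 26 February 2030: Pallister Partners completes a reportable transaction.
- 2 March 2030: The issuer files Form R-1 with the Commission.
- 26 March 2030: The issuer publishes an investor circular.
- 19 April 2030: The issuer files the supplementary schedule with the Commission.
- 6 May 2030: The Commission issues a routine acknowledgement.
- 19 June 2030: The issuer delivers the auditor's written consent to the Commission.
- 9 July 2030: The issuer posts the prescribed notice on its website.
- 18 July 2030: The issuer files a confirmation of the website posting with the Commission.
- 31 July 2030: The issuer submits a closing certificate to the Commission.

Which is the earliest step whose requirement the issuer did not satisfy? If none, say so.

(1) due by 26 February 2030 + 5 days = 3 March 2030; 2 March 2030 is within that limit.
(2) permitted from 2 March 2030 + 20 days = 22 March 2030 onward; done 26 March 2030, after the minimum wait.
(3) due by 15 April 2030 + 19 days = 4 May 2030; 19 April 2030 is within that limit.
(4) permitted from 10 May 2030 + 22 days = 1 June 2030 onward; done 19 June 2030 — permitted.
(5) the permitted window runs from 26 February 2030 + 10 = 8 March 2030 to 26 February 2030 + 123 = 29 June 2030; done 9 July 2030 — 10 days after the window closed.
The procedure was therefore not followed at step 5.

Step 5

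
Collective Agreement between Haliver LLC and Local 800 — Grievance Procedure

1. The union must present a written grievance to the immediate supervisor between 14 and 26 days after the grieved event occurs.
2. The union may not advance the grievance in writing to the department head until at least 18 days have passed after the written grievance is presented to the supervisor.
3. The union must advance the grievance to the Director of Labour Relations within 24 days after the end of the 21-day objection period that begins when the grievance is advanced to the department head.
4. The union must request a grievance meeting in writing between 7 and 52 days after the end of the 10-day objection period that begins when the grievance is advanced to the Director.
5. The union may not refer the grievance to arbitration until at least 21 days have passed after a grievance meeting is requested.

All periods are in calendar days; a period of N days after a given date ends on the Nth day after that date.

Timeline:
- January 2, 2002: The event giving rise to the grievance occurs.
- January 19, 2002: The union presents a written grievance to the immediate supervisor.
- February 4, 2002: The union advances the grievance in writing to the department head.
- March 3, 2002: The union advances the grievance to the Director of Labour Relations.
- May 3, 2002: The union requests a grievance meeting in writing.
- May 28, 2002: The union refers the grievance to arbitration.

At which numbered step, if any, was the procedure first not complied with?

(1) the permitted window runs from January 2, 2002 + 14 = January 16, 2002 to January 2, 2002 + 26 = January 28, 2002; January 19, 2002 falls inside that range.
(2) permitted from January 19, 2002 + 18 days = February 6, 2002 onward; February 4, 2002 is 2 days before the earliest permitted date.

Step 2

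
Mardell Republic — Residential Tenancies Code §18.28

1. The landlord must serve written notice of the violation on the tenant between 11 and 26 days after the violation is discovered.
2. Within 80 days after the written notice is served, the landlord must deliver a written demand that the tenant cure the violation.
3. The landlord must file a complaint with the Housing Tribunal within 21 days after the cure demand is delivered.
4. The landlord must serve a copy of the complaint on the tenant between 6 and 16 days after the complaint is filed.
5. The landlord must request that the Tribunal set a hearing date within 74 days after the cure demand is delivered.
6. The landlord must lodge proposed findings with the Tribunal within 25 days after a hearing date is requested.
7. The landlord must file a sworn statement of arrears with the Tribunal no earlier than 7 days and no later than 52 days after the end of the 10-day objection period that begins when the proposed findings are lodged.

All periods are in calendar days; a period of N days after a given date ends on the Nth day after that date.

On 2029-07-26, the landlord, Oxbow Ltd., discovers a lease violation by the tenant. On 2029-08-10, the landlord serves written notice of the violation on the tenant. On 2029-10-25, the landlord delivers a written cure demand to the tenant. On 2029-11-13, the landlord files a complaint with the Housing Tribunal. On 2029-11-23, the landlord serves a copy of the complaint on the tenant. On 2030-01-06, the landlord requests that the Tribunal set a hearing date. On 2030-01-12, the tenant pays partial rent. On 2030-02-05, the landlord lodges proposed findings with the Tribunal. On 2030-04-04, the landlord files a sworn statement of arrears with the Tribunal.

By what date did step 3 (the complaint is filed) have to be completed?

2029-11-15

Step 3 runs from 2029-10-25, when the cure demand is delivered. 21 days after 2029-10-25 is 2029-11-15.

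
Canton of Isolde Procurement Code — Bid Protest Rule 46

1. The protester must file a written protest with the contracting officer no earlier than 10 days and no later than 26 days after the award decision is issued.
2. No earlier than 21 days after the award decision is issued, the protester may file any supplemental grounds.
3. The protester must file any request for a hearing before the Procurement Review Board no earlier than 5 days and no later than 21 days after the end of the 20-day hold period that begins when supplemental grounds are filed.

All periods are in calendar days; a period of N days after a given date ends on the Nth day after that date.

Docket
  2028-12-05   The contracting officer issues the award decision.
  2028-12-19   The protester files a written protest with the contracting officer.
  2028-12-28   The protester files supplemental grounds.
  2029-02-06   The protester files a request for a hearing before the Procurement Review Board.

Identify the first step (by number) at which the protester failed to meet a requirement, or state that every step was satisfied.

Step 1: the window is 10–26 days after 2028-12-05 (when the award decision is issued), so 2028-12-15 through 2028-12-31; done 2028-12-19, which is between those dates.
Step 2: the earliest permitted date is 21 days after 2028-12-05 (when the award decision is issued), i.e. 2028-12-26; done 2028-12-28 — permitted.
Step 3: the window is 5–21 days after 2029-01-17 (end of the 20-day hold period, which began when supplemental grounds are filed on 2028-12-28), so 2029-01-22 through 2029-02-07; 2029-02-06 falls inside that range.

None — every step was satisfied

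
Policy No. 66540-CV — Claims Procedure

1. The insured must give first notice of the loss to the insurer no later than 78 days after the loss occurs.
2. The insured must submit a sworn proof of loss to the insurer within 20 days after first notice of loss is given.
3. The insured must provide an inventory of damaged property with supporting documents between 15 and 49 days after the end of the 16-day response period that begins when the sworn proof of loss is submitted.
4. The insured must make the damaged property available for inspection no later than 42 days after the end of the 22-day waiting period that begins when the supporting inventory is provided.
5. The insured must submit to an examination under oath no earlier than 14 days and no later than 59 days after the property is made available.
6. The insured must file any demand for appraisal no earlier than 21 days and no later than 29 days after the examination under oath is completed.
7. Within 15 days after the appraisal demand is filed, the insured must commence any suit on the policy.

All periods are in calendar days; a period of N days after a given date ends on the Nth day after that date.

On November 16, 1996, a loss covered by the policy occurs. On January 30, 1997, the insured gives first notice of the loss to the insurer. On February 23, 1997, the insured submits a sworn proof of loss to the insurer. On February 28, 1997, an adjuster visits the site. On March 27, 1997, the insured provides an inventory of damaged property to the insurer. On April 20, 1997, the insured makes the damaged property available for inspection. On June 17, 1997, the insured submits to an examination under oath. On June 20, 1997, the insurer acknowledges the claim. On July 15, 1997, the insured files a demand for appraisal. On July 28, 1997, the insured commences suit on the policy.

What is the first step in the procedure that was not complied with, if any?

Step 2

Step 1 — counting 78 days from November 16, 1996 (when the loss occurs) gives a deadline of February 2, 1997; done January 30, 1997 — timely.
Step 2 — counting 20 days from January 30, 1997 (when first notice of loss is given) gives a deadline of February 19, 1997; done February 23, 1997 — 4 days late.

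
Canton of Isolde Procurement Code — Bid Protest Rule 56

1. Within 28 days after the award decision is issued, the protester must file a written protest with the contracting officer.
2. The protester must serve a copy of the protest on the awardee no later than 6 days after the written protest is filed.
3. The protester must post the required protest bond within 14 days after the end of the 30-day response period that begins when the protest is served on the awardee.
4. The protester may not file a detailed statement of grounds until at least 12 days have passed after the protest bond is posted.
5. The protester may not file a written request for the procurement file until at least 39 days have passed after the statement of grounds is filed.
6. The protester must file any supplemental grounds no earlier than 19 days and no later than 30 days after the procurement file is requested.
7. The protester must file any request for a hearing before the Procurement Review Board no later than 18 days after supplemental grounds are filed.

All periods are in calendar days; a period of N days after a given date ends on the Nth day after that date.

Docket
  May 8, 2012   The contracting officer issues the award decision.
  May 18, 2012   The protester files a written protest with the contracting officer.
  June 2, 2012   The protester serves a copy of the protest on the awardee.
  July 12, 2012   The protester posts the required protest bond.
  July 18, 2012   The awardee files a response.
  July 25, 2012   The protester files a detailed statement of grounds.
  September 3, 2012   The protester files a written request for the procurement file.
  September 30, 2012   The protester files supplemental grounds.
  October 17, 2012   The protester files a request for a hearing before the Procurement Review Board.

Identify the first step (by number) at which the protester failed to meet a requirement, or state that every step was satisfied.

Step 2

Step 1 — counting 28 days from May 8, 2012 (when the award decision is issued) gives a deadline of June 5, 2012; completed May 18, 2012, before the deadline.
Step 2 — counting 6 days from May 18, 2012 (when the written protest is filed) gives a deadline of May 24, 2012; June 2, 2012 misses that deadline by 9 days.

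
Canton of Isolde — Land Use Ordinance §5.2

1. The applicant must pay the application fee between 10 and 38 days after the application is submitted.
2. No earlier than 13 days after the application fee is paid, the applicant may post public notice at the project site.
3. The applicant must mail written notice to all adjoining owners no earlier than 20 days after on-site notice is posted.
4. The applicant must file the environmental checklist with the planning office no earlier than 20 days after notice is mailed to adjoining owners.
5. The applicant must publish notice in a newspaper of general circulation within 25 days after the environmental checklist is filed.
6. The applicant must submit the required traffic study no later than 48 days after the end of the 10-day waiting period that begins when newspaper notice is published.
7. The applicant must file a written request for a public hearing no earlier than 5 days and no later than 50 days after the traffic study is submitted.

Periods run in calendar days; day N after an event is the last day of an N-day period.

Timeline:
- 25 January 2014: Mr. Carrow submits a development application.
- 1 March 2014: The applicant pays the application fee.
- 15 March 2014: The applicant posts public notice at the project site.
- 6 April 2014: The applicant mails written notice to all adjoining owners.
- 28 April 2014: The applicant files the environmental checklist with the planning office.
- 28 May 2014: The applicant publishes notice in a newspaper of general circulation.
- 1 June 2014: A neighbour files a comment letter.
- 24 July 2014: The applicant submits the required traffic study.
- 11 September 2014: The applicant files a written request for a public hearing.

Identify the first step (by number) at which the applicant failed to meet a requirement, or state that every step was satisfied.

Step 5

Step 1 — 10 and 38 days from 25 January 2014 (when the application is submitted) are 4 February 2014 and 4 March 2014 respectively; done 1 March 2014, which is between those dates.
Step 2 — must wait 13 days from 1 March 2014 (when the application fee is paid), so not before 14 March 2014; done 15 March 2014 — permitted.
Step 3 — must wait 20 days from 15 March 2014 (when on-site notice is posted), so not before 4 April 2014; 6 April 2014 is on or after that date.
Step 4 — must wait 20 days from 6 April 2014 (when notice is mailed to adjoining owners), so not before 26 April 2014; done 28 April 2014 — permitted.
Step 5 — counting 25 days from 28 April 2014 (when the environmental checklist is filed) gives a deadline of 23 May 2014; 28 May 2014 misses that deadline by 5 days.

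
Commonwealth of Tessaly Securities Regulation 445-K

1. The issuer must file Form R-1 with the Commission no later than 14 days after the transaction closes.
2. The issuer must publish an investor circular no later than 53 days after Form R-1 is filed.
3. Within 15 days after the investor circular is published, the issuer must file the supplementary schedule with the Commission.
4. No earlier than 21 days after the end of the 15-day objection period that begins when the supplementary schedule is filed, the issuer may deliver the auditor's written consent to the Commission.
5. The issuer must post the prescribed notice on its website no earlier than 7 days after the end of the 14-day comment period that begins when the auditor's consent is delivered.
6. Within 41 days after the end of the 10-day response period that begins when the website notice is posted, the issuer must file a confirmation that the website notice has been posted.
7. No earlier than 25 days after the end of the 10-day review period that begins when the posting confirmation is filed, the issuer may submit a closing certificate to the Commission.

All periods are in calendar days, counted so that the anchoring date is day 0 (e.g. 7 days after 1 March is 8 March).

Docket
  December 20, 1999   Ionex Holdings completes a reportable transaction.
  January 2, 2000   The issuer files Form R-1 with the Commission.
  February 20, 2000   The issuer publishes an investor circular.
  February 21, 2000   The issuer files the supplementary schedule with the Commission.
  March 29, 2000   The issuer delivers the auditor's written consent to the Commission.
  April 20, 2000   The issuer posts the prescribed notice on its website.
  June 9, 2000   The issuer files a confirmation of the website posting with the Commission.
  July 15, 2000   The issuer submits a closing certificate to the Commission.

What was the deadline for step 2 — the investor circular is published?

February 24, 2000

Step 2 runs from January 2, 2000, when Form R-1 is filed. 53 days after January 2, 2000 is February 24, 2000.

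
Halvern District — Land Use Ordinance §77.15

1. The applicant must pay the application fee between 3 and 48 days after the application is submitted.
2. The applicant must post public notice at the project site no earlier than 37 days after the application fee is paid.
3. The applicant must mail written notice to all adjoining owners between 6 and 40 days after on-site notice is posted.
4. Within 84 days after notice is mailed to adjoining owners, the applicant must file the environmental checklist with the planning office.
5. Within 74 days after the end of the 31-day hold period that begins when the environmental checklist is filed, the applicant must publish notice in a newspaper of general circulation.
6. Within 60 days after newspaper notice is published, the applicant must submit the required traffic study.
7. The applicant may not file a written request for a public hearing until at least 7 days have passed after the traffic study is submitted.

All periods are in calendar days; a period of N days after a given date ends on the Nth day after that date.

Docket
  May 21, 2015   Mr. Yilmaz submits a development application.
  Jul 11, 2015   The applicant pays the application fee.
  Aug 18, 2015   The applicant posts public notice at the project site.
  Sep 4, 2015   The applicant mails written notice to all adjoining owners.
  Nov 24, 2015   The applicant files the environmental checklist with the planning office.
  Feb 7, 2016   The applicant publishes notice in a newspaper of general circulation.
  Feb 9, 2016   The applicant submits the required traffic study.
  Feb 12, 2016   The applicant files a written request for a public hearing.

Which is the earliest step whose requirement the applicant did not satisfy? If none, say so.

Step 1

Step 1: the window is 3–48 days after May 21, 2015 (when the application is submitted), so May 24, 2015 through Jul 8, 2015; Jul 11, 2015 is 3 days past the end of the window.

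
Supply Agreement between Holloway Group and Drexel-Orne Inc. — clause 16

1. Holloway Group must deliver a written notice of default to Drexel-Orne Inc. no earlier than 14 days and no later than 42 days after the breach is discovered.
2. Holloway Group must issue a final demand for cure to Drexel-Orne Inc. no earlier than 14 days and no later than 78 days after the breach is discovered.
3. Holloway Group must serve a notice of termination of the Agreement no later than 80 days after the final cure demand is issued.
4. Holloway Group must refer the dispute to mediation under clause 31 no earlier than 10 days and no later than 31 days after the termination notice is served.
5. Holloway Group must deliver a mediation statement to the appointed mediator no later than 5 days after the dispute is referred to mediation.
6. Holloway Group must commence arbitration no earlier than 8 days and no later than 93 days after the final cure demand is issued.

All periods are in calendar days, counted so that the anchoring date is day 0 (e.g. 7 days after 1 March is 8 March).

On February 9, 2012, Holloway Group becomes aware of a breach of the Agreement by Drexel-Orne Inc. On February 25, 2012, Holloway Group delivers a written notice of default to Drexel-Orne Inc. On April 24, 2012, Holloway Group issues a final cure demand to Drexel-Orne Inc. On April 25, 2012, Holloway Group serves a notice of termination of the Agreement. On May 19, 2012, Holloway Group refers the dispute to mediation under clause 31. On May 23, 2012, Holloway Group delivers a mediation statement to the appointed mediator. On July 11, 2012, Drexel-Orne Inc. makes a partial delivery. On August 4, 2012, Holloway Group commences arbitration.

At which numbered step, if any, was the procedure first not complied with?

Step 1: the window is 14–42 days after February 9, 2012 (when the breach is discovered), so February 23, 2012 through March 22, 2012; done February 25, 2012 — within the window.
Step 2: the window is 14–78 days after February 9, 2012 (when the breach is discovered), so February 23, 2012 through April 27, 2012; done April 24, 2012 — within the window.
Step 3: 80 days after April 24, 2012 (when the final cure demand is issued) is July 13, 2012; completed April 25, 2012, before the deadline.
Step 4: the window is 10–31 days after April 25, 2012 (when the termination notice is served), so May 5, 2012 through May 26, 2012; done May 19, 2012, which is between those dates.
Step 5: 5 days after May 19, 2012 (when the dispute is referred to mediation) is May 24, 2012; May 23, 2012 is within that limit.
Step 6: the window is 8–93 days after April 24, 2012 (when the final cure demand is issued), so May 2, 2012 through July 26, 2012; done August 4, 2012 — 9 days after the window closed.
The analysis stops there.

Step 6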